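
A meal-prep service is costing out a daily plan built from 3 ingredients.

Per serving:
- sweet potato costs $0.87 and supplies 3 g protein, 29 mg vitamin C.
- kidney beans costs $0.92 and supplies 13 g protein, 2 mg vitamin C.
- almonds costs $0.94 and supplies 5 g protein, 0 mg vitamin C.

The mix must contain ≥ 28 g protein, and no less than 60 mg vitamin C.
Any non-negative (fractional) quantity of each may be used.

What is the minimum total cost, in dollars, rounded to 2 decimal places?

Let x1 = servings of sweet potato, x2 = servings of kidney beans, x3 = servings of almonds.
min 0.87x1 + 0.92x2 + 0.94x3 s.t.:
  3x1 + 13x2 + 5x3 ≥ 28   (protein)
  29x1 + 2x2 ≥ 60   (vitamin C)
  x1, x2, x3 ≥ 0.
The minimum-cost mix takes nothing from almonds — only sweet potato, kidney beans. The protein and vitamin C requirements are met with equality.
So sweet potato = 1.951 servings, kidney beans = 1.704 servings.
Cost = 0.87·1.951 + 0.92·1.704 = 3.2651.

$3.27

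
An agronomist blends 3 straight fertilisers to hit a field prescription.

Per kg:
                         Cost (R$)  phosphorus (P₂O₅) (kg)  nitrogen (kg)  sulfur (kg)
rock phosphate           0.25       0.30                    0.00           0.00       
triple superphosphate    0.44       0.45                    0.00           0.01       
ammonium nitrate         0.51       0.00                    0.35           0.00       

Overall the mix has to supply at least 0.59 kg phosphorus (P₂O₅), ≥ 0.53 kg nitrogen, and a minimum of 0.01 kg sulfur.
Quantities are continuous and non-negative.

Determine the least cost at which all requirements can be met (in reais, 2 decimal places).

R$1.33

Treat it as an LP. Let x1 = kg of rock phosphate, x2 = kg of triple superphosphate, x3 = kg of ammonium nitrate.
Minimise 0.25x1 + 0.44x2 + 0.51x3 s.t.:
  0.3x1 + 0.45x2 ≥ 0.59   (phosphorus (P₂O₅))
  0.35x3 ≥ 0.53   (nitrogen)
  0.01x2 ≥ 0.01   (sulfur)
  x1, x2, x3 ≥ 0.
The optimal mix uses every input. There the phosphorus (P₂O₅), nitrogen, sulfur constraints are tight.
So rock phosphate = 0.4667 kg, triple superphosphate = 1 kg, ammonium nitrate = 1.514 kg.
Total cost: 0.25·0.4667 + 0.44·1 + 0.51·1.514 = 1.3288.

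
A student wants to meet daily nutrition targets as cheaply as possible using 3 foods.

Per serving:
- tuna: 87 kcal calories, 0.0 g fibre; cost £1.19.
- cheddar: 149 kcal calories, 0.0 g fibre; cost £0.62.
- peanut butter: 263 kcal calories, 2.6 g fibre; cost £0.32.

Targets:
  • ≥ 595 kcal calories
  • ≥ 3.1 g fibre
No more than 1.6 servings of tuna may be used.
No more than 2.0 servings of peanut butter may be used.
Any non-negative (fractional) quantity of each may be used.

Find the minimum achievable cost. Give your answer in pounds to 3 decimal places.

Let x1 = servings of tuna, x2 = servings of cheddar, x3 = servings of peanut butter.
Minimize 1.19x1 + 0.62x2 + 0.32x3 subject to:
  87x1 + 149x2 + 263x3 ≥ 595   (calories)
  2.6x3 ≥ 3.1   (fibre)
  x1 ≤ 1.6
  x3 ≤ 2
  x1, x2, x3 ≥ 0.
At the optimum only cheddar, peanut butter are positive (tuna = 0). Binding constraints: calories and the peanut butter cap.
Solving gives x2 = 0.4631, x3 = 2.
Total cost: 0.62·0.4631 + 0.32·2 = 0.92712.

£0.927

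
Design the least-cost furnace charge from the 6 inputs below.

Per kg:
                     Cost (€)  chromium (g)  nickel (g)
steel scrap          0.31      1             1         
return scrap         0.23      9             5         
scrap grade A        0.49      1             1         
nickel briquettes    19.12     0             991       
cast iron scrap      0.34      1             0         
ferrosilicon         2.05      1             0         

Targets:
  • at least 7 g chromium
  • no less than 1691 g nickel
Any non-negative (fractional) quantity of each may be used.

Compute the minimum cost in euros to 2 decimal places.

Set it up as a linear program. Let x1 = kg of steel scrap, x2 = kg of return scrap, x3 = kg of scrap grade A, x4 = kg of nickel briquettes, x5 = kg of cast iron scrap, x6 = kg of ferrosilicon.
Minimize 0.31x1 + 0.23x2 + 0.49x3 + 19.12x4 + 0.34x5 + 2.05x6 s.t.:
  1x1 + 9x2 + 1x3 + 1x5 + 1x6 ≥ 7   (chromium)
  1x1 + 5x2 + 1x3 + 991x4 ≥ 1691   (nickel)
  x1, x2, x3, x4, x5, x6 ≥ 0.
The cheapest feasible vertex uses only return scrap, nickel briquettes; steel scrap, scrap grade A, cast iron scrap, ferrosilicon are not used. The chromium and nickel requirements are met with equality.
Solving gives x2 = 0.77778, x4 = 1.7024.
Hence cost = 0.23·0.77778 + 19.12·1.7024 = €32.7288.

€32.73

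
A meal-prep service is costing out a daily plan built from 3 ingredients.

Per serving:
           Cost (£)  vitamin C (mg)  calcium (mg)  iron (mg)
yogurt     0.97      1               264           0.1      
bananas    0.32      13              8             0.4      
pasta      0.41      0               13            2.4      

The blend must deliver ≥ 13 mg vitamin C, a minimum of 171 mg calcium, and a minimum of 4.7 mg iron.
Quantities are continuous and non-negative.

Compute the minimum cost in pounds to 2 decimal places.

£1.55

This is a linear program. Let x1 = servings of yogurt, x2 = servings of bananas, x3 = servings of pasta.
Minimize 0.97x1 + 0.32x2 + 0.41x3 subject to:
  1x1 + 13x2 ≥ 13   (vitamin C)
  264x1 + 8x2 + 13x3 ≥ 171   (calcium)
  0.1x1 + 0.4x2 + 2.4x3 ≥ 4.7   (iron)
  x1, x2, x3 ≥ 0.
The optimal mix uses every input. Binding constraints: vitamin C, calcium, iron.
Solving gives x1 = 0.5312, x2 = 0.9591, x3 = 1.776.
Objective = 0.97·0.5312 + 0.32·0.9591 + 0.41·1.776 = 1.5503.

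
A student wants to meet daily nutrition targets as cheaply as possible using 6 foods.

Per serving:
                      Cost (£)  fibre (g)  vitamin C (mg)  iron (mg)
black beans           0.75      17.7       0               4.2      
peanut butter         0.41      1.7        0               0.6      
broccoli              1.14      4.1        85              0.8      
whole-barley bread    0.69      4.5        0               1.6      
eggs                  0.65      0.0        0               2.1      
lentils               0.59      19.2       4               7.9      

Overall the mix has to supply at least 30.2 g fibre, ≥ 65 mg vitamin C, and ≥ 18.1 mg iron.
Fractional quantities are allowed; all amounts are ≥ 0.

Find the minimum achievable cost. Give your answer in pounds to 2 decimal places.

Let x1 = servings of black beans, x2 = servings of peanut butter, x3 = servings of broccoli, x4 = servings of whole-barley bread, x5 = servings of eggs, x6 = servings of lentils.
min 0.75x1 + 0.41x2 + 1.14x3 + 0.69x4 + 0.65x5 + 0.59x6 s.t.:
  17.7x1 + 1.7x2 + 4.1x3 + 4.5x4 + 19.2x6 ≥ 30.2   (fibre)
  85x3 + 4x6 ≥ 65   (vitamin C)
  4.2x1 + 0.6x2 + 0.8x3 + 1.6x4 + 2.1x5 + 7.9x6 ≥ 18.1   (iron)
  x1, x2, x3, x4, x5, x6 ≥ 0.
The optimal basis is {broccoli, lentils}; black beans, peanut butter, whole-barley bread, eggs drop out. Binding constraints: vitamin C and iron.
So broccoli = 0.66 servings, lentils = 2.224 servings.
Cost = 1.14·0.66 + 0.59·2.224 = 2.0646.

£2.06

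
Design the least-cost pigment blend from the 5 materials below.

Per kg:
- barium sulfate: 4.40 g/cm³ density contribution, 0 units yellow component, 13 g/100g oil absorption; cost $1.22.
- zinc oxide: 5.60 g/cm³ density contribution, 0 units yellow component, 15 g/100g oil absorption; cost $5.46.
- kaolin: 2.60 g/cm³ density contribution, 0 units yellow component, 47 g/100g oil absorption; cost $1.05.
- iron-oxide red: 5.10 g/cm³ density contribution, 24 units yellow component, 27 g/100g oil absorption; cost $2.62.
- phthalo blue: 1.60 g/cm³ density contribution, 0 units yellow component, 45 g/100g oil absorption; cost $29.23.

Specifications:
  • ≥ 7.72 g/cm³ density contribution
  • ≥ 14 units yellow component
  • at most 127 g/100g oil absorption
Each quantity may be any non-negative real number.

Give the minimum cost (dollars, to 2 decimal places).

$2.84

Treat it as an LP. Let x1 = kg of barium sulfate, x2 = kg of zinc oxide, x3 = kg of kaolin, x4 = kg of iron-oxide red, x5 = kg of phthalo blue.
Minimize 1.22x1 + 5.46x2 + 1.05x3 + 2.62x4 + 29.23x5 subject to:
  4.4x1 + 5.6x2 + 2.6x3 + 5.1x4 + 1.6x5 ≥ 7.72   (density contribution)
  24x4 ≥ 14   (yellow component)
  13x1 + 15x2 + 47x3 + 27x4 + 45x5 ≤ 127   (oil absorption)
  x1, x2, x3, x4, x5 ≥ 0.
The minimum-cost mix takes nothing from zinc oxide, kaolin, phthalo blue — only barium sulfate, iron-oxide red. There the density contribution and yellow component constraints are tight.
So barium sulfate = 1.078 kg, iron-oxide red = 0.5833 kg.
Total cost: 1.22·1.078 + 2.62·0.5833 = 2.8434.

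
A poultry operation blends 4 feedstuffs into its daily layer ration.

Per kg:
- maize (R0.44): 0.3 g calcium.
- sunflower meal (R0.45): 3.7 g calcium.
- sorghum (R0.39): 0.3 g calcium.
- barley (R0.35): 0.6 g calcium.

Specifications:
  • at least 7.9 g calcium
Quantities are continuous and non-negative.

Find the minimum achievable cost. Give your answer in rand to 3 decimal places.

R0.961

Set it up as a linear program. Let x1 = kg of maize, x2 = kg of sunflower meal, x3 = kg of sorghum, x4 = kg of barley.
min 0.44x1 + 0.45x2 + 0.39x3 + 0.35x4 with:
  0.3x1 + 3.7x2 + 0.3x3 + 0.6x4 ≥ 7.9   (calcium)
  x1, x2, x3, x4 ≥ 0.
The optimal basis is {sunflower meal}; maize, sorghum, barley drop out. Binding constraint: calcium.
Optimal quantities: sunflower meal = 2.135 kg.
Total cost: 0.45·2.135 = 0.96075.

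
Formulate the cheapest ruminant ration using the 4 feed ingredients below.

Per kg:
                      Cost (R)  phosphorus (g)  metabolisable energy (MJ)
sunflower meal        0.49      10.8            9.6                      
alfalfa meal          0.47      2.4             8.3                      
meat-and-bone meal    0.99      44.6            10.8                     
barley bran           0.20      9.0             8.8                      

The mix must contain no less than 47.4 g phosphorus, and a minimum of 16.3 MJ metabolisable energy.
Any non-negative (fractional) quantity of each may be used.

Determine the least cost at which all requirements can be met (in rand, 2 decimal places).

R1.05

Let x1 = kg of sunflower meal, x2 = kg of alfalfa meal, x3 = kg of meat-and-bone meal, x4 = kg of barley bran.
min 0.49x1 + 0.47x2 + 0.99x3 + 0.2x4 subject to:
  10.8x1 + 2.4x2 + 44.6x3 + 9x4 ≥ 47.4   (phosphorus)
  9.6x1 + 8.3x2 + 10.8x3 + 8.8x4 ≥ 16.3   (metabolisable energy)
  x1, x2, x3, x4 ≥ 0.
The optimal basis is {meat-and-bone meal, barley bran}; sunflower meal, alfalfa meal drop out. The phosphorus and metabolisable energy requirements are met with equality.
Optimal quantities: meat-and-bone meal = 0.9158 kg, barley bran = 0.7283 kg.
Objective = 0.99·0.9158 + 0.2·0.7283 = 1.0523.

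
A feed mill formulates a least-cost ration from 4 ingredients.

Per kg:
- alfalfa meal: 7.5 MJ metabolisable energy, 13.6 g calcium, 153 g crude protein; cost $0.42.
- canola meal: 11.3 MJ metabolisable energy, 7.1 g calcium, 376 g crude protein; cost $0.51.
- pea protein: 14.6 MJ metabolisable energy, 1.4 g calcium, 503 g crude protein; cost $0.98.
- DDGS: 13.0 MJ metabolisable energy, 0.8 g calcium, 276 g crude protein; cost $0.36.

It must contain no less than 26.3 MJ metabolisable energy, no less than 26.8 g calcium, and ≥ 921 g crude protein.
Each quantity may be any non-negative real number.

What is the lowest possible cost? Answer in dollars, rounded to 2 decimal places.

$1.44

Treat it as an LP. Let x1 = kg of alfalfa meal, x2 = kg of canola meal, x3 = kg of pea protein, x4 = kg of DDGS.
Minimize 0.42x1 + 0.51x2 + 0.98x3 + 0.36x4 s.t.:
  7.5x1 + 11.3x2 + 14.6x3 + 13x4 ≥ 26.3   (metabolisable energy)
  13.6x1 + 7.1x2 + 1.4x3 + 0.8x4 ≥ 26.8   (calcium)
  153x1 + 376x2 + 503x3 + 276x4 ≥ 921   (crude protein)
  x1, x2, x3, x4 ≥ 0.
The cheapest feasible vertex uses only alfalfa meal, canola meal; pea protein, DDGS are not used. There the calcium and crude protein constraints are tight.
Solving gives x1 = 0.8784, x2 = 2.092.
Total cost: 0.42·0.8784 + 0.51·2.092 = 1.4358.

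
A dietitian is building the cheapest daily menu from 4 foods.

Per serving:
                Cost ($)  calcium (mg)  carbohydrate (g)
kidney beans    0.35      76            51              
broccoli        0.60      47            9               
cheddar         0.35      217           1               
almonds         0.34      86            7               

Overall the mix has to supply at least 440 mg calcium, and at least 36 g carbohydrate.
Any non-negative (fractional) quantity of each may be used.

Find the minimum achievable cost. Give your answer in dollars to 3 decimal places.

$0.862

Let x1 = servings of kidney beans, x2 = servings of broccoli, x3 = servings of cheddar, x4 = servings of almonds.
min 0.35x1 + 0.6x2 + 0.35x3 + 0.34x4 s.t.:
  76x1 + 47x2 + 217x3 + 86x4 ≥ 440   (calcium)
  51x1 + 9x2 + 1x3 + 7x4 ≥ 36   (carbohydrate)
  x1, x2, x3, x4 ≥ 0.
The optimal basis is {kidney beans, cheddar}; broccoli, almonds drop out. Binding constraints: calcium and carbohydrate.
That vertex is x1 = 0.6707, x3 = 1.793.
Total cost: 0.35·0.6707 + 0.35·1.793 = 0.86230.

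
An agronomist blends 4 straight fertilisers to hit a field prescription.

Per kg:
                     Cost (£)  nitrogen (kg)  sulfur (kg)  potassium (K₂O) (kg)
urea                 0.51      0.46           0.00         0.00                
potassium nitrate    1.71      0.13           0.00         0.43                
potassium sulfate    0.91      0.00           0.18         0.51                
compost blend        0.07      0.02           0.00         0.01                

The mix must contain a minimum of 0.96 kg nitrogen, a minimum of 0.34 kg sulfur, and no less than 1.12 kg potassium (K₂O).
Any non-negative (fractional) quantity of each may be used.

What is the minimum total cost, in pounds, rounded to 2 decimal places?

£3.06

Let x1 = kg of urea, x2 = kg of potassium nitrate, x3 = kg of potassium sulfate, x4 = kg of compost blend.
min 0.51x1 + 1.71x2 + 0.91x3 + 0.07x4 subject to:
  0.46x1 + 0.13x2 + 0.02x4 ≥ 0.96   (nitrogen)
  0.18x3 ≥ 0.34   (sulfur)
  0.43x2 + 0.51x3 + 0.01x4 ≥ 1.12   (potassium (K₂O))
  x1, x2, x3, x4 ≥ 0.
At the optimum only urea, potassium sulfate are positive (potassium nitrate, compost blend = 0). There the nitrogen and potassium (K₂O) constraints are tight.
That vertex is x1 = 2.087, x3 = 2.196.
Hence cost = 0.51·2.087 + 0.91·2.196 = £3.0627.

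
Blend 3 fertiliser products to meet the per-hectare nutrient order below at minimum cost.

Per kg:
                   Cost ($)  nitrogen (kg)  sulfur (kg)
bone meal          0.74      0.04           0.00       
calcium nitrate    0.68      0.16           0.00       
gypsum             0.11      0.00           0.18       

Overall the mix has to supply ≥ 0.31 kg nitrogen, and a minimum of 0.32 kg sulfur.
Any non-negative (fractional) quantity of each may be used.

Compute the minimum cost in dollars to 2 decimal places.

This is a linear program. Let x1 = kg of bone meal, x2 = kg of calcium nitrate, x3 = kg of gypsum.
min 0.74x1 + 0.68x2 + 0.11x3 s.t.:
  0.04x1 + 0.16x2 ≥ 0.31   (nitrogen)
  0.18x3 ≥ 0.32   (sulfur)
  x1, x2, x3 ≥ 0.
The minimum-cost mix takes nothing from bone meal — only calcium nitrate, gypsum. Binding constraints: nitrogen and sulfur.
Solving gives x2 = 1.938, x3 = 1.778.
Cost = 0.68·1.938 + 0.11·1.778 = 1.5134.

$1.51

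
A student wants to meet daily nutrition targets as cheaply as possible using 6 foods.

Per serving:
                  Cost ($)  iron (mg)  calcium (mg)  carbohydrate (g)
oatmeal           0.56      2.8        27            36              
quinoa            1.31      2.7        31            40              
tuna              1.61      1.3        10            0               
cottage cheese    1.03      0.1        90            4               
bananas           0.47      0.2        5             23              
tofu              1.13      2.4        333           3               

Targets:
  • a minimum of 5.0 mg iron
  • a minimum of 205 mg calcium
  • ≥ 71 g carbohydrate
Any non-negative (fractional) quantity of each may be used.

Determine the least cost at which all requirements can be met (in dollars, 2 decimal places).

Treat it as an LP. Let x1 = servings of oatmeal, x2 = servings of quinoa, x3 = servings of tuna, x4 = servings of cottage cheese, x5 = servings of bananas, x6 = servings of tofu.
Minimise 0.56x1 + 1.31x2 + 1.61x3 + 1.03x4 + 0.47x5 + 1.13x6 s.t.:
  2.8x1 + 2.7x2 + 1.3x3 + 0.1x4 + 0.2x5 + 2.4x6 ≥ 5   (iron)
  27x1 + 31x2 + 10x3 + 90x4 + 5x5 + 333x6 ≥ 205   (calcium)
  36x1 + 40x2 + 4x4 + 23x5 + 3x6 ≥ 71   (carbohydrate)
  x1, x2, x3, x4, x5, x6 ≥ 0.
The cheapest feasible vertex uses only oatmeal, tofu; quinoa, tuna, cottage cheese, bananas are not used. Binding constraints: calcium and carbohydrate.
So oatmeal = 1.934 servings, tofu = 0.4588 servings.
Cost = 0.56·1.934 + 1.13·0.4588 = 1.6015.

$1.60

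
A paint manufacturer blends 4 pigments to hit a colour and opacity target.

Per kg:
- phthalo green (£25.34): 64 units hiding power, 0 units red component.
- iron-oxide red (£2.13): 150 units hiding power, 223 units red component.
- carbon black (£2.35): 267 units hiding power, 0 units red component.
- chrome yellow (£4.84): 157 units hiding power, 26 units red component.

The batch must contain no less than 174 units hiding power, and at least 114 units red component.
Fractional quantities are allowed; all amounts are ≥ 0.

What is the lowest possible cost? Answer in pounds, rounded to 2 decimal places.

£1.95

Set it up as a linear program. Let x1 = kg of phthalo green, x2 = kg of iron-oxide red, x3 = kg of carbon black, x4 = kg of chrome yellow.
Minimize 25.34x1 + 2.13x2 + 2.35x3 + 4.84x4 subject to:
  64x1 + 150x2 + 267x3 + 157x4 ≥ 174   (hiding power)
  223x2 + 26x4 ≥ 114   (red component)
  x1, x2, x3, x4 ≥ 0.
The cheapest feasible vertex uses only iron-oxide red, carbon black; phthalo green, chrome yellow are not used. Binding constraints: hiding power and red component.
So iron-oxide red = 0.5112 kg, carbon black = 0.3645 kg.
Hence cost = 2.13·0.5112 + 2.35·0.3645 = £1.9454.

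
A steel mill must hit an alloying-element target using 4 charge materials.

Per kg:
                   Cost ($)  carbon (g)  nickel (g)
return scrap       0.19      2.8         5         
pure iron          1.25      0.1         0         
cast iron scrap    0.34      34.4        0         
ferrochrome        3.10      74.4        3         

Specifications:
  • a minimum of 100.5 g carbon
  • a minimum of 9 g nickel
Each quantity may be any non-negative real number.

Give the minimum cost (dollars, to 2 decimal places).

Set it up as a linear program. Let x1 = kg of return scrap, x2 = kg of pure iron, x3 = kg of cast iron scrap, x4 = kg of ferrochrome.
Minimise 0.19x1 + 1.25x2 + 0.34x3 + 3.1x4 subject to:
  2.8x1 + 0.1x2 + 34.4x3 + 74.4x4 ≥ 100.5   (carbon)
  5x1 + 3x4 ≥ 9   (nickel)
  x1, x2, x3, x4 ≥ 0.
The minimum-cost mix takes nothing from pure iron, ferrochrome — only return scrap, cast iron scrap. Binding constraints: carbon and nickel.
That vertex is x1 = 1.8, x3 = 2.775.
Cost = 0.19·1.8 + 0.34·2.775 = 1.2855.

$1.29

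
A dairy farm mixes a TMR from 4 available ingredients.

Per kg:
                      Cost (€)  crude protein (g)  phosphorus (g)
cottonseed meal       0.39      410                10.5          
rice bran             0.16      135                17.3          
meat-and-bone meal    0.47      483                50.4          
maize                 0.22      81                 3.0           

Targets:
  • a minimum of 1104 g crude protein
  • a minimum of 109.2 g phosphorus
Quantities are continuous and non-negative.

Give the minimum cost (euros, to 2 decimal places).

Set it up as a linear program. Let x1 = kg of cottonseed meal, x2 = kg of rice bran, x3 = kg of meat-and-bone meal, x4 = kg of maize.
Minimise 0.39x1 + 0.16x2 + 0.47x3 + 0.22x4 s.t.:
  410x1 + 135x2 + 483x3 + 81x4 ≥ 1104   (crude protein)
  10.5x1 + 17.3x2 + 50.4x3 + 3x4 ≥ 109.2   (phosphorus)
  x1, x2, x3, x4 ≥ 0.
The minimum-cost mix takes nothing from rice bran, maize — only cottonseed meal, meat-and-bone meal. There the crude protein and phosphorus constraints are tight.
Optimal quantities: cottonseed meal = 0.1859 kg, meat-and-bone meal = 2.128 kg.
Total cost: 0.39·0.1859 + 0.47·2.128 = 1.0727.

€1.07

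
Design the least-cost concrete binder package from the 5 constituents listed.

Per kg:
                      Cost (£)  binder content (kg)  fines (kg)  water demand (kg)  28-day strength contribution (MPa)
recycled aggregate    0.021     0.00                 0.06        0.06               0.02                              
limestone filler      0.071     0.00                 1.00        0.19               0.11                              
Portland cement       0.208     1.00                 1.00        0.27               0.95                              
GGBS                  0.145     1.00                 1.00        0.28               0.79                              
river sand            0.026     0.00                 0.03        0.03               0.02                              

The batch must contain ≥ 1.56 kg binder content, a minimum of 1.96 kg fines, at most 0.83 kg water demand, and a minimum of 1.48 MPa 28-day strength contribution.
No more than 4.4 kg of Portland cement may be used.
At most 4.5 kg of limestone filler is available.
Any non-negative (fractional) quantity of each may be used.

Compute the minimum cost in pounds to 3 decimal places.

Set it up as a linear program. Let x1 = kg of recycled aggregate, x2 = kg of limestone filler, x3 = kg of Portland cement, x4 = kg of GGBS, x5 = kg of river sand.
Minimize 0.021x1 + 0.071x2 + 0.208x3 + 0.145x4 + 0.026x5 subject to:
  1x3 + 1x4 ≥ 1.56   (binder content)
  0.06x1 + 1x2 + 1x3 + 1x4 + 0.03x5 ≥ 1.96   (fines)
  0.06x1 + 0.19x2 + 0.27x3 + 0.28x4 + 0.03x5 ≤ 0.83   (water demand)
  0.02x1 + 0.11x2 + 0.95x3 + 0.79x4 + 0.02x5 ≥ 1.48   (28-day strength contribution)
  x3 ≤ 4.4
  x2 ≤ 4.5
  x1, x2, x3, x4, x5 ≥ 0.
The minimum-cost mix takes nothing from recycled aggregate, Portland cement, river sand — only limestone filler, GGBS. Binding constraints: fines and 28-day strength contribution.
Optimal quantities: limestone filler = 0.1006 kg, GGBS = 1.859 kg.
Cost = 0.071·0.1006 + 0.145·1.859 = 0.27670.

£0.277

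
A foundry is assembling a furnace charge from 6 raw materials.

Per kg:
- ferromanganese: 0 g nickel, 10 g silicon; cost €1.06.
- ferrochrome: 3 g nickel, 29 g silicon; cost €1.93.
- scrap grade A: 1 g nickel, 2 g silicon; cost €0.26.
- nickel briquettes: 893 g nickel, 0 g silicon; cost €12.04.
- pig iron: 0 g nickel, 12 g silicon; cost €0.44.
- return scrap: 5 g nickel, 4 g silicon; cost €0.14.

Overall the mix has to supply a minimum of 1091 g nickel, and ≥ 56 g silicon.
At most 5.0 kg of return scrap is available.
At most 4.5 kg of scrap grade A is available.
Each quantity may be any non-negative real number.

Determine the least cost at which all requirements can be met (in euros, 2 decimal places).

Let x1 = kg of ferromanganese, x2 = kg of ferrochrome, x3 = kg of scrap grade A, x4 = kg of nickel briquettes, x5 = kg of pig iron, x6 = kg of return scrap.
Minimise 1.06x1 + 1.93x2 + 0.26x3 + 12.04x4 + 0.44x5 + 0.14x6 with:
  3x2 + 1x3 + 893x4 + 5x6 ≥ 1091   (nickel)
  10x1 + 29x2 + 2x3 + 12x5 + 4x6 ≥ 56   (silicon)
  x6 ≤ 5
  x3 ≤ 4.5
  x1, x2, x3, x4, x5, x6 ≥ 0.
At the optimum only nickel briquettes, pig iron, return scrap are positive (ferromanganese, ferrochrome, scrap grade A = 0). There the nickel, silicon, the return scrap cap constraints are tight.
Optimal quantities: nickel briquettes = 1.1937 kg, pig iron = 3 kg, return scrap = 5 kg.
Hence cost = 12.04·1.1937 + 0.44·3 + 0.14·5 = €16.3921.

€16.39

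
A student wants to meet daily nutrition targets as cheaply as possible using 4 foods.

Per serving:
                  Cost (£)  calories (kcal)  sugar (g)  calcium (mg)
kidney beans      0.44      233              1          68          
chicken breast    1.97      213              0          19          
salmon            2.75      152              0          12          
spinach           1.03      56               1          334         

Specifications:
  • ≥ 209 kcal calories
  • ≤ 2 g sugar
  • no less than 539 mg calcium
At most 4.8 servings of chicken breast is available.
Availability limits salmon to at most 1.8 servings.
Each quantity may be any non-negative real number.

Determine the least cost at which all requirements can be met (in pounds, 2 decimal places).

Set it up as a linear program. Let x1 = servings of kidney beans, x2 = servings of chicken breast, x3 = servings of salmon, x4 = servings of spinach.
min 0.44x1 + 1.97x2 + 2.75x3 + 1.03x4 with:
  233x1 + 213x2 + 152x3 + 56x4 ≥ 209   (calories)
  1x1 + 1x4 ≤ 2   (sugar)
  68x1 + 19x2 + 12x3 + 334x4 ≥ 539   (calcium)
  x2 ≤ 4.8
  x3 ≤ 1.8
  x1, x2, x3, x4 ≥ 0.
The optimal basis is {kidney beans, chicken breast, spinach}; salmon drops out. There the calories, sugar, calcium constraints are tight.
That vertex is x1 = 0.4885, x2 = 0.04947, x4 = 1.512.
Total cost: 0.44·0.4885 + 1.97·0.04947 + 1.03·1.512 = 1.8698.

£1.87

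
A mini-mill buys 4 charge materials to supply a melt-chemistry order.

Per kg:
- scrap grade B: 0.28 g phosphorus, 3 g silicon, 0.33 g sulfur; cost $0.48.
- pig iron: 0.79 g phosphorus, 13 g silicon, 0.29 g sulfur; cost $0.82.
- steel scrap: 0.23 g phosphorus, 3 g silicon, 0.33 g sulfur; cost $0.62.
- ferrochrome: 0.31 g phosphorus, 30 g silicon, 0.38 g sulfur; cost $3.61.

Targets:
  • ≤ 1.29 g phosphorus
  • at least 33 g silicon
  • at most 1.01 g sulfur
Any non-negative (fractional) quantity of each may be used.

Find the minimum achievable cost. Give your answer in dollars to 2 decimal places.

$2.89

Let x1 = kg of scrap grade B, x2 = kg of pig iron, x3 = kg of steel scrap, x4 = kg of ferrochrome.
min 0.48x1 + 0.82x2 + 0.62x3 + 3.61x4 s.t.:
  0.28x1 + 0.79x2 + 0.23x3 + 0.31x4 ≤ 1.29   (phosphorus)
  3x1 + 13x2 + 3x3 + 30x4 ≥ 33   (silicon)
  0.33x1 + 0.29x2 + 0.33x3 + 0.38x4 ≤ 1.01   (sulfur)
  x1, x2, x3, x4 ≥ 0.
At the optimum only pig iron, ferrochrome are positive (scrap grade B, steel scrap = 0). The phosphorus and silicon requirements are met with equality.
So pig iron = 1.447 kg, ferrochrome = 0.4728 kg.
Hence cost = 0.82·1.447 + 3.61·0.4728 = $2.8933.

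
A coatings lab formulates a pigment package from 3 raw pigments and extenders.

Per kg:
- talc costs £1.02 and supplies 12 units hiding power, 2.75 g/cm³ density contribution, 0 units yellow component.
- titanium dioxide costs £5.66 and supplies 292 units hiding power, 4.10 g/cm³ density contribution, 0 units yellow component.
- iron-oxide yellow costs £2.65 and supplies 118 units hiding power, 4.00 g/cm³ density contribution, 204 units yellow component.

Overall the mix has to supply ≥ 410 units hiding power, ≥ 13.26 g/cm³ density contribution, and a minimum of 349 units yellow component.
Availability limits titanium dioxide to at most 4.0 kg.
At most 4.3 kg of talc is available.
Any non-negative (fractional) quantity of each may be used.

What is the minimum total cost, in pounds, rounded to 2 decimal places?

£9.11

Let x1 = kg of talc, x2 = kg of titanium dioxide, x3 = kg of iron-oxide yellow.
Minimise 1.02x1 + 5.66x2 + 2.65x3 with:
  12x1 + 292x2 + 118x3 ≥ 410   (hiding power)
  2.75x1 + 4.1x2 + 4x3 ≥ 13.26   (density contribution)
  204x3 ≥ 349   (yellow component)
  x2 ≤ 4
  x1 ≤ 4.3
  x1, x2, x3 ≥ 0.
The optimal basis is {titanium dioxide, iron-oxide yellow}; talc drops out. Binding constraints: hiding power and density contribution.
So titanium dioxide = 0.1101 kg, iron-oxide yellow = 3.202 kg.
Hence cost = 5.66·0.1101 + 2.65·3.202 = £9.1085.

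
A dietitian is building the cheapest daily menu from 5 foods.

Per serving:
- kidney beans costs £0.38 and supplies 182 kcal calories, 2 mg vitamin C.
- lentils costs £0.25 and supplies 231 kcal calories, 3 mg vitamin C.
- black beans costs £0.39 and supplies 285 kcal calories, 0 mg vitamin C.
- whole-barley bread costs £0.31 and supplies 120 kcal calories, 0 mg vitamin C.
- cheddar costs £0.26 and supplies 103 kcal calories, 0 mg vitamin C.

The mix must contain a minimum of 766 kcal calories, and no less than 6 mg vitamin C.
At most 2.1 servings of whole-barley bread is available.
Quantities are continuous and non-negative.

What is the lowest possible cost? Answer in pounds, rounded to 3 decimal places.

Set it up as a linear program. Let x1 = servings of kidney beans, x2 = servings of lentils, x3 = servings of black beans, x4 = servings of whole-barley bread, x5 = servings of cheddar.
Minimize 0.38x1 + 0.25x2 + 0.39x3 + 0.31x4 + 0.26x5 subject to:
  182x1 + 231x2 + 285x3 + 120x4 + 103x5 ≥ 766   (calories)
  2x1 + 3x2 ≥ 6   (vitamin C)
  x4 ≤ 2.1
  x1, x2, x3, x4, x5 ≥ 0.
The minimum-cost mix takes nothing from kidney beans, black beans, whole-barley bread, cheddar — only lentils. Binding constraint: calories.
Solving gives x2 = 3.316.
Cost = 0.25·3.316 = 0.82900.

£0.829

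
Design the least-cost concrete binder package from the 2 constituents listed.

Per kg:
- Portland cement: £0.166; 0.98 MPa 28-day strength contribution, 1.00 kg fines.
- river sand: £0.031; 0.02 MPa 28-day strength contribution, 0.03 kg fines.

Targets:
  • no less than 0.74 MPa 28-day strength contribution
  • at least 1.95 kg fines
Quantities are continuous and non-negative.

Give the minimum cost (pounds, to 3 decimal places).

Treat it as an LP. Let x1 = kg of Portland cement, x2 = kg of river sand.
Minimise 0.166x1 + 0.031x2 with:
  0.98x1 + 0.02x2 ≥ 0.74   (28-day strength contribution)
  1x1 + 0.03x2 ≥ 1.95   (fines)
  x1, x2 ≥ 0.
The optimal basis is {Portland cement}; river sand drops out. There the fines constraint is tight.
Optimal quantities: Portland cement = 1.95 kg.
Cost = 0.166·1.95 = 0.32370.

£0.324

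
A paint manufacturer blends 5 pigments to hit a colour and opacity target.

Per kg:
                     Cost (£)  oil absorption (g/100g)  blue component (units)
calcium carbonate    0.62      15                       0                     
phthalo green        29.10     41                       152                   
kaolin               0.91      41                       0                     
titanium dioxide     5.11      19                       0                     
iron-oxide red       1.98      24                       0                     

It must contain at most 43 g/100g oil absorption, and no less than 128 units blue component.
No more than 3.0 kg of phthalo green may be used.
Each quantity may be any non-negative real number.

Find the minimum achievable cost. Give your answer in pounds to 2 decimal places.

£24.51

Let x1 = kg of calcium carbonate, x2 = kg of phthalo green, x3 = kg of kaolin, x4 = kg of titanium dioxide, x5 = kg of iron-oxide red.
Minimise 0.62x1 + 29.1x2 + 0.91x3 + 5.11x4 + 1.98x5 s.t.:
  15x1 + 41x2 + 41x3 + 19x4 + 24x5 ≤ 43   (oil absorption)
  152x2 ≥ 128   (blue component)
  x2 ≤ 3
  x1, x2, x3, x4, x5 ≥ 0.
The optimal basis is {phthalo green}; calcium carbonate, kaolin, titanium dioxide, iron-oxide red drop out. Binding constraint: blue component.
So phthalo green = 0.8421 kg.
Total cost: 29.1·0.8421 = 24.5051.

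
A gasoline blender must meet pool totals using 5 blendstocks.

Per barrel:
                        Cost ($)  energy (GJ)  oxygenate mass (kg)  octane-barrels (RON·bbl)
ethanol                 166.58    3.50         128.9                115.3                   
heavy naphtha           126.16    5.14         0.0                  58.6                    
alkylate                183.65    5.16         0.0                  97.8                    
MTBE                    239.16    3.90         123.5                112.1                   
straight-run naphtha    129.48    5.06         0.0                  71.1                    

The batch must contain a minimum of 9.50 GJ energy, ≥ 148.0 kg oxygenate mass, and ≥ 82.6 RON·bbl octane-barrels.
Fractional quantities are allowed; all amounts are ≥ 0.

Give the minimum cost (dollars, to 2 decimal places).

$325.80

This is a linear program. Let x1 = barrels of ethanol, x2 = barrels of heavy naphtha, x3 = barrels of alkylate, x4 = barrels of MTBE, x5 = barrels of straight-run naphtha.
Minimize 166.58x1 + 126.16x2 + 183.65x3 + 239.16x4 + 129.48x5 subject to:
  3.5x1 + 5.14x2 + 5.16x3 + 3.9x4 + 5.06x5 ≥ 9.5   (energy)
  128.9x1 + 123.5x4 ≥ 148   (oxygenate mass)
  115.3x1 + 58.6x2 + 97.8x3 + 112.1x4 + 71.1x5 ≥ 82.6   (octane-barrels)
  x1, x2, x3, x4, x5 ≥ 0.
The minimum-cost mix takes nothing from alkylate, MTBE, straight-run naphtha — only ethanol, heavy naphtha. Binding constraints: energy and oxygenate mass.
So ethanol = 1.1482 barrels, heavy naphtha = 1.0664 barrels.
Total cost: 166.58·1.1482 + 126.16·1.0664 = 325.8042.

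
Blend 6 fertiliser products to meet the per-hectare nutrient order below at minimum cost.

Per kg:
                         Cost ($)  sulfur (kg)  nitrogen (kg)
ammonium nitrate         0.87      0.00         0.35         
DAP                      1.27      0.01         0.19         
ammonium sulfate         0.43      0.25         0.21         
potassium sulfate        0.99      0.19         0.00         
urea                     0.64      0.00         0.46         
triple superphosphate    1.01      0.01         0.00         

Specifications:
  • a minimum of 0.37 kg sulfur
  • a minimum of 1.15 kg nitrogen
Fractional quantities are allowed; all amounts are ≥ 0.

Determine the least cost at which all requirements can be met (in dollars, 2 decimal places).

$1.80

Set it up as a linear program. Let x1 = kg of ammonium nitrate, x2 = kg of DAP, x3 = kg of ammonium sulfate, x4 = kg of potassium sulfate, x5 = kg of urea, x6 = kg of triple superphosphate.
Minimise 0.87x1 + 1.27x2 + 0.43x3 + 0.99x4 + 0.64x5 + 1.01x6 s.t.:
  0.01x2 + 0.25x3 + 0.19x4 + 0.01x6 ≥ 0.37   (sulfur)
  0.35x1 + 0.19x2 + 0.21x3 + 0.46x5 ≥ 1.15   (nitrogen)
  x1, x2, x3, x4, x5, x6 ≥ 0.
The minimum-cost mix takes nothing from ammonium nitrate, DAP, potassium sulfate, triple superphosphate — only ammonium sulfate, urea. The sulfur and nitrogen requirements are met with equality.
So ammonium sulfate = 1.48 kg, urea = 1.824 kg.
Total cost: 0.43·1.48 + 0.64·1.824 = 1.8038.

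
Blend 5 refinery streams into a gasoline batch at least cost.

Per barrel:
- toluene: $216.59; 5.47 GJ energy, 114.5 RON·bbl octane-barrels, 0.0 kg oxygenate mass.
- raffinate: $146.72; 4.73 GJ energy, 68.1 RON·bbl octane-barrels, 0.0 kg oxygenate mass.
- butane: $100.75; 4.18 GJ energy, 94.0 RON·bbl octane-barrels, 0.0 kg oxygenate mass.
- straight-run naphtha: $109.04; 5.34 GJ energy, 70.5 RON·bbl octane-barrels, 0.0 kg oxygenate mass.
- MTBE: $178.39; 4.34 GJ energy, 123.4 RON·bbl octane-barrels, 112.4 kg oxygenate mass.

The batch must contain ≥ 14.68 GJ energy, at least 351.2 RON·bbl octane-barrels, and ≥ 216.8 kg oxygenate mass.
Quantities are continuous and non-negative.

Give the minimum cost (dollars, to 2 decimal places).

$484.76

Let x1 = barrels of toluene, x2 = barrels of raffinate, x3 = barrels of butane, x4 = barrels of straight-run naphtha, x5 = barrels of MTBE.
Minimise 216.59x1 + 146.72x2 + 100.75x3 + 109.04x4 + 178.39x5 subject to:
  5.47x1 + 4.73x2 + 4.18x3 + 5.34x4 + 4.34x5 ≥ 14.68   (energy)
  114.5x1 + 68.1x2 + 94x3 + 70.5x4 + 123.4x5 ≥ 351.2   (octane-barrels)
  112.4x5 ≥ 216.8   (oxygenate mass)
  x1, x2, x3, x4, x5 ≥ 0.
The optimal basis is {butane, straight-run naphtha, MTBE}; toluene, raffinate drop out. Binding constraints: energy, octane-barrels, oxygenate mass.
That vertex is x3 = 0.7701, x4 = 0.57863, x5 = 1.9288.
Cost = 100.75·0.7701 + 109.04·0.57863 + 178.39·1.9288 = 484.7600.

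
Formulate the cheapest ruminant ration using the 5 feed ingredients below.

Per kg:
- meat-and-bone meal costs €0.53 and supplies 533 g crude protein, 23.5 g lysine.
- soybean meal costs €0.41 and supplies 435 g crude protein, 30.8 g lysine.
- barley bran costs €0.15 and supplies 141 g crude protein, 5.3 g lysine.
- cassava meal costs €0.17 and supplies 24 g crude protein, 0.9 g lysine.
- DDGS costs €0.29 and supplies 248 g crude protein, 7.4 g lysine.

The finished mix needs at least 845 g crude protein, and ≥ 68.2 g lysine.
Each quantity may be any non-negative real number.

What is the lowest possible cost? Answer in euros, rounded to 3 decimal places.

Treat it as an LP. Let x1 = kg of meat-and-bone meal, x2 = kg of soybean meal, x3 = kg of barley bran, x4 = kg of cassava meal, x5 = kg of DDGS.
Minimise 0.53x1 + 0.41x2 + 0.15x3 + 0.17x4 + 0.29x5 subject to:
  533x1 + 435x2 + 141x3 + 24x4 + 248x5 ≥ 845   (crude protein)
  23.5x1 + 30.8x2 + 5.3x3 + 0.9x4 + 7.4x5 ≥ 68.2   (lysine)
  x1, x2, x3, x4, x5 ≥ 0.
At the optimum only soybean meal is positive (meat-and-bone meal, barley bran, cassava meal, DDGS = 0). The lysine requirement is met with equality.
Solving gives x2 = 2.214.
Total cost: 0.41·2.214 = 0.90774.

€0.908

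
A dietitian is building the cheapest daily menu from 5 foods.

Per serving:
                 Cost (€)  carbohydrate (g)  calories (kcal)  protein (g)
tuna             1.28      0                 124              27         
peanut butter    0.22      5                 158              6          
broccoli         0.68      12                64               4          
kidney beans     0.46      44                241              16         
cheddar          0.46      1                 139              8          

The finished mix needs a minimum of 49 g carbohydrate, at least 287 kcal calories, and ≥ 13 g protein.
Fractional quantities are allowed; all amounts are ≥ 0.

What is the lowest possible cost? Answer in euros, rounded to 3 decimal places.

Let x1 = servings of tuna, x2 = servings of peanut butter, x3 = servings of broccoli, x4 = servings of kidney beans, x5 = servings of cheddar.
Minimize 1.28x1 + 0.22x2 + 0.68x3 + 0.46x4 + 0.46x5 subject to:
  5x2 + 12x3 + 44x4 + 1x5 ≥ 49   (carbohydrate)
  124x1 + 158x2 + 64x3 + 241x4 + 139x5 ≥ 287   (calories)
  27x1 + 6x2 + 4x3 + 16x4 + 8x5 ≥ 13   (protein)
  x1, x2, x3, x4, x5 ≥ 0.
The optimal basis is {peanut butter, kidney beans}; tuna, broccoli, cheddar drop out. There the carbohydrate and calories constraints are tight.
Optimal quantities: peanut butter = 0.1425 servings, kidney beans = 1.097 servings.
Objective = 0.22·0.1425 + 0.46·1.097 = 0.53597.

€0.536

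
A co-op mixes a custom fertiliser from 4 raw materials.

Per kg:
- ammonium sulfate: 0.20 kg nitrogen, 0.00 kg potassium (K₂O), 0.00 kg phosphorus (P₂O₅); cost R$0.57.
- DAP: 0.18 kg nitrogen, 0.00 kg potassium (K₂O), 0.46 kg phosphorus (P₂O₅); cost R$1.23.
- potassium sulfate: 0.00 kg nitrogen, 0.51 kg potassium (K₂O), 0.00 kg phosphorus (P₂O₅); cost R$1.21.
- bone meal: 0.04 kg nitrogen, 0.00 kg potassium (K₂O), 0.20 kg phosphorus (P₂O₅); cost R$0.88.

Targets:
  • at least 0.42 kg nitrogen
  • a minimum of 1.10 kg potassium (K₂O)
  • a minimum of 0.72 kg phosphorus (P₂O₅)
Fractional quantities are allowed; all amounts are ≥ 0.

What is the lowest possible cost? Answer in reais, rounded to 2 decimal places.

R$4.93

This is a linear program. Let x1 = kg of ammonium sulfate, x2 = kg of DAP, x3 = kg of potassium sulfate, x4 = kg of bone meal.
Minimize 0.57x1 + 1.23x2 + 1.21x3 + 0.88x4 s.t.:
  0.2x1 + 0.18x2 + 0.04x4 ≥ 0.42   (nitrogen)
  0.51x3 ≥ 1.1   (potassium (K₂O))
  0.46x2 + 0.2x4 ≥ 0.72   (phosphorus (P₂O₅))
  x1, x2, x3, x4 ≥ 0.
The cheapest feasible vertex uses only ammonium sulfate, DAP, potassium sulfate; bone meal is not used. There the nitrogen, potassium (K₂O), phosphorus (P₂O₅) constraints are tight.
Solving gives x1 = 0.6913, x2 = 1.565, x3 = 2.157.
Total cost: 0.57·0.6913 + 1.23·1.565 + 1.21·2.157 = 4.9290.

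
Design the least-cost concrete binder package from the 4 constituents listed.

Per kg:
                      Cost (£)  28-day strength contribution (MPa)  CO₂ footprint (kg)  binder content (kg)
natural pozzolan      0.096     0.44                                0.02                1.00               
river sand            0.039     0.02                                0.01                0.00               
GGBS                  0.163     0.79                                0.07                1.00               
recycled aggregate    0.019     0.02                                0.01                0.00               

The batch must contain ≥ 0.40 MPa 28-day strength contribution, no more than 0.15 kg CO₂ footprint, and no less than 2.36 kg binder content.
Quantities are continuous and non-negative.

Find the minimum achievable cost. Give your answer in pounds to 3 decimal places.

Let x1 = kg of natural pozzolan, x2 = kg of river sand, x3 = kg of GGBS, x4 = kg of recycled aggregate.
min 0.096x1 + 0.039x2 + 0.163x3 + 0.019x4 with:
  0.44x1 + 0.02x2 + 0.79x3 + 0.02x4 ≥ 0.4   (28-day strength contribution)
  0.02x1 + 0.01x2 + 0.07x3 + 0.01x4 ≤ 0.15   (CO₂ footprint)
  1x1 + 1x3 ≥ 2.36   (binder content)
  x1, x2, x3, x4 ≥ 0.
The cheapest feasible vertex uses only natural pozzolan; river sand, GGBS, recycled aggregate are not used. Binding constraint: binder content.
That vertex is x1 = 2.36.
Hence cost = 0.096·2.36 = £0.22656.

£0.227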